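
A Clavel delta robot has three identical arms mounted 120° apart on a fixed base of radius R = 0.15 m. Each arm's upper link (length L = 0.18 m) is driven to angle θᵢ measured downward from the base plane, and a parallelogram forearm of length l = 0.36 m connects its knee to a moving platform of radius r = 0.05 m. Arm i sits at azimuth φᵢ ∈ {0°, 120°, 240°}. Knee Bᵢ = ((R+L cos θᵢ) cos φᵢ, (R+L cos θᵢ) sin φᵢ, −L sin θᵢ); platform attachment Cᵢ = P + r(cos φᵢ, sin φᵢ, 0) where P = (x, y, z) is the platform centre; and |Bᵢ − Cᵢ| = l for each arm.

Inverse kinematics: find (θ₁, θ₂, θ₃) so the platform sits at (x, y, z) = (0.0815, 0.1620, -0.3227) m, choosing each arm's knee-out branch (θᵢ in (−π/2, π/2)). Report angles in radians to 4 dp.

θ₁ = 0.3495, θ₂ = 0.2618, θ₃ = 1.3090

rotate P by −φ1: (0.0815, 0.1620, -0.3227)
  e−x'=0.0185;  (l²−L²−(e−x')²−y'²−z²)/2L = -0.0931
  γ=atan2(-0.3227,0.0185)=-1.5135;  ψ=arccos(-0.2881)=1.8630;  θ1=γ+ψ≈0.3495
rotate P by −φ2: (0.0995, -0.1516, -0.3227)
  A=0.0005, B=-0.3227, C=(l²−L²−A²−y'²−z²)/(2L)=-0.0831
  √(A²+B²)=0.3227;  θ2 = -1.5694+1.8312 ≈ 0.2618
φ3=240.0° → target in arm frame (-0.1810, -0.0104)
  A=0.2810, B=-0.3227, C=(l²−L²−A²−y'²−z²)/(2L)=-0.2390
  γ=atan2(-0.3227,0.2810)=-0.8543;  ψ=arccos(-0.5584)=2.1633;  θ3=γ+ψ≈1.3090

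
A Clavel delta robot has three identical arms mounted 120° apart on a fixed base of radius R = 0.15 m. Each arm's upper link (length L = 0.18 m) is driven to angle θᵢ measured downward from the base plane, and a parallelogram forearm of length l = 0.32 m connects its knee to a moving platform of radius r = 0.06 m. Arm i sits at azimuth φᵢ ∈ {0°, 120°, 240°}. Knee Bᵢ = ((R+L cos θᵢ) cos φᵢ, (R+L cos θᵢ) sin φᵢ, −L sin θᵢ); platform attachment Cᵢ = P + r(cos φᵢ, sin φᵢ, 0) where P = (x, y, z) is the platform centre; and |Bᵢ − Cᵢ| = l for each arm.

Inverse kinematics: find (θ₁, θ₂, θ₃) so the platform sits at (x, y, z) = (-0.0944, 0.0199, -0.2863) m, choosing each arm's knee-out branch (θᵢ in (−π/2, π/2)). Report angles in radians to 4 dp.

φ1=0.0° → target in arm frame (-0.0944, 0.0199)
  e−x'=0.1844;  (l²−L²−(e−x')²−y'²−z²)/2L = -0.1288
  θ1 = atan2(B,A) + arccos(C/0.3405) = 0.9601
φ2=120.0° → target in arm frame (0.0644, 0.0718)
  e−x'=0.0256;  (l²−L²−(e−x')²−y'²−z²)/2L = -0.0494
  γ=atan2(-0.2863,0.0256)=-1.4817;  ψ=arccos(-0.1718)=1.7434;  θ2=γ+ψ≈0.2617
φ3=240.0° → target in arm frame (0.0300, -0.0917)
  e−x'=0.0600;  (l²−L²−(e−x')²−y'²−z²)/2L = -0.0666
  √(A²+B²)=0.2925;  θ3 = -1.3641+1.8005 ≈ 0.4364

θ₁ = 0.9601, θ₂ = 0.2617, θ₃ = 0.4364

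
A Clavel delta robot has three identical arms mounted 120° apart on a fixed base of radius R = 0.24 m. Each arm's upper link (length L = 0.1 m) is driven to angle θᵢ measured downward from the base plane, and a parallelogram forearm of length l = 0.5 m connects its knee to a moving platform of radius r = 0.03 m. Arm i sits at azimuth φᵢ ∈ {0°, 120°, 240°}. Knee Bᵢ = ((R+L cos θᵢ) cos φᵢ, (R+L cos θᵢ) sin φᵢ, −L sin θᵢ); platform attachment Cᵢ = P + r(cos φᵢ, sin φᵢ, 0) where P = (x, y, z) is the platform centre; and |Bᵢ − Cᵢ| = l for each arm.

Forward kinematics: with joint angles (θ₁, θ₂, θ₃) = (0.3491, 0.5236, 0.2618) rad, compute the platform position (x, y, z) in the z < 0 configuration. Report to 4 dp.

O1 = (0.3040·cos0.0°, 0.3040·sin0.0°, -0.0342) = (0.3040, 0.0000, -0.0342)
O2 = (0.2966·cos120.0°, 0.2966·sin120.0°, -0.0500) = (-0.1483, 0.2569, -0.0500)
φ3=240.0°: virtual centre (-0.1533, -0.2655, -0.0259), radius l
|O₂|²−|O₁|² = -0.0031;  |O₃|²−|O₁|² = 0.0011
linear system: -0.9045x+0.5137y = -0.0031−-0.0316z; -0.9145x+-0.5310y = 0.0011−0.0166z
Cramer: x(z) = 0.0011-0.0087z;  y(z) = -0.0040+0.0463z
sphere 1 gives Az²+Bz+C=0 with A=1.0022, B=0.0733, C=-0.1571;  B²−4AC=0.6352;  roots -0.4342, 0.3611;  negative root z = -0.4342
x = 0.0049, y = -0.0241

(0.0049, -0.0241, -0.4342)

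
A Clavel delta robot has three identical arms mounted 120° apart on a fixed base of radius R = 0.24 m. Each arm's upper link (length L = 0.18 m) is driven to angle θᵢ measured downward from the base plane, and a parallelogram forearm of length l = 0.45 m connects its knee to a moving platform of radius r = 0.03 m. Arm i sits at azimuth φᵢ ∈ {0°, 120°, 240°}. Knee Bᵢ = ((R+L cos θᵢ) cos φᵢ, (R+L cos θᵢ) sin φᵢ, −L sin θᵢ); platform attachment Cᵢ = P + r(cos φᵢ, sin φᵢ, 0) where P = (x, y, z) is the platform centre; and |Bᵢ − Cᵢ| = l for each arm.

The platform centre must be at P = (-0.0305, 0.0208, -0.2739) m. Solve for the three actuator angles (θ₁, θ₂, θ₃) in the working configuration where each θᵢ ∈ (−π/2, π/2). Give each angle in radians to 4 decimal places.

θ₁ = 0.4363, θ₂ = 0.0004, θ₃ = 0.2619

arm 1 (φ=0.0°): x'=-0.0305, y'=0.0208
  A cos θ + B sin θ = C:  0.2405·cos θ + -0.2739·sin θ = 0.1022
  θ1 = atan2(B,A) + arccos(C/0.3645) = 0.4363
arm 2 (φ=120.0°): x'=0.0333, y'=0.0160
  e−x'=0.1767;  (l²−L²−(e−x')²−y'²−z²)/2L = 0.1766
  θ2 = atan2(B,A) + arccos(C/0.3260) = 0.0004
arm 3 (φ=240.0°): x'=-0.0028, y'=-0.0368
  e−x'=0.2128;  (l²−L²−(e−x')²−y'²−z²)/2L = 0.1346
  γ=atan2(-0.2739,0.2128)=-0.9104;  ψ=arccos(0.3881)=1.1722;  θ3=γ+ψ≈0.2619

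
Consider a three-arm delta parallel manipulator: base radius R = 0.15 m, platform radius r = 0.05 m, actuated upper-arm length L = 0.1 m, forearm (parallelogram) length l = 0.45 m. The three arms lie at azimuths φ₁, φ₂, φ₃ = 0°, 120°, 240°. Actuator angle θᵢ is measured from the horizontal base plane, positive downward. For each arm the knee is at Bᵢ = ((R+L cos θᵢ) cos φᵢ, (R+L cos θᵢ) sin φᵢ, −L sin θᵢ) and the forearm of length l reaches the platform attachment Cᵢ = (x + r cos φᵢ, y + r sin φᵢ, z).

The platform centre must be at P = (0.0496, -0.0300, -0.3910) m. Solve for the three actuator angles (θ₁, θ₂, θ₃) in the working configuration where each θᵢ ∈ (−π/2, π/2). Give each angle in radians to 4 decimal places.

θ₁ = -0.3485, θ₂ = 0.1747, θ₃ = -0.0871

φ1=0.0° → target in arm frame (0.0496, -0.0300)
  e−x'=0.0504;  (l²−L²−(e−x')²−y'²−z²)/2L = 0.1809
  √(A²+B²)=0.3942;  θ1 = -1.4426+1.0941 ≈ -0.3485
arm 2 (φ=120.0°): x'=-0.0508, y'=-0.0280
  A=0.1508, B=-0.3910, C=(l²−L²−A²−y'²−z²)/(2L)=0.0805
  γ=atan2(-0.3910,0.1508)=-1.2027;  ψ=arccos(0.1921)=1.3775;  θ2=γ+ψ≈0.1747
rotate P by −φ3: (0.0012, 0.0580, -0.3910)
  A=0.0988, B=-0.3910, C=(l²−L²−A²−y'²−z²)/(2L)=0.1325
  γ=atan2(-0.3910,0.0988)=-1.3232;  ψ=arccos(0.3285)=1.2361;  θ3=γ+ψ≈-0.0871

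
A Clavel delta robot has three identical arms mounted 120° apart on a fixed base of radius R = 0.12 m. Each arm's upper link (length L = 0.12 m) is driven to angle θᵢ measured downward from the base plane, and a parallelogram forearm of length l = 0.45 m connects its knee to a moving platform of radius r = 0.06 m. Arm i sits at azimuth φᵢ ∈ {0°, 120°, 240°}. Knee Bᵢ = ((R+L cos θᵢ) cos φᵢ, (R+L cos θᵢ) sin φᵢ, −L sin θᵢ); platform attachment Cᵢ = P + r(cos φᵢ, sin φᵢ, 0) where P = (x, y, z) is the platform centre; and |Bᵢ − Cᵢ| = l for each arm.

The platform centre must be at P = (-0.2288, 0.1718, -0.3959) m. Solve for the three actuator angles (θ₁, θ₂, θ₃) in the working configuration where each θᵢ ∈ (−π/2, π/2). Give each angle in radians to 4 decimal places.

θ₁ = 1.3965, θ₂ = -0.2617, θ₃ = 0.8727

φ1=0.0° → target in arm frame (-0.2288, 0.1718)
  A cos θ + B sin θ = C:  0.2888·cos θ + -0.3959·sin θ = -0.3398
  γ=atan2(-0.3959,0.2888)=-0.9406;  ψ=arccos(-0.6935)=2.3371;  θ1=γ+ψ≈1.3965
rotate P by −φ2: (0.2632, 0.1122, -0.3959)
  e−x'=-0.2032;  (l²−L²−(e−x')²−y'²−z²)/2L = -0.0938
  √(A²+B²)=0.4450;  θ2 = -2.0450+1.7833 ≈ -0.2617
arm 3 (φ=240.0°): x'=-0.0344, y'=-0.2840
  A=0.0944, B=-0.3959, C=(l²−L²−A²−y'²−z²)/(2L)=-0.2426
  √(A²+B²)=0.4070;  θ3 = -1.3368+2.2094 ≈ 0.8727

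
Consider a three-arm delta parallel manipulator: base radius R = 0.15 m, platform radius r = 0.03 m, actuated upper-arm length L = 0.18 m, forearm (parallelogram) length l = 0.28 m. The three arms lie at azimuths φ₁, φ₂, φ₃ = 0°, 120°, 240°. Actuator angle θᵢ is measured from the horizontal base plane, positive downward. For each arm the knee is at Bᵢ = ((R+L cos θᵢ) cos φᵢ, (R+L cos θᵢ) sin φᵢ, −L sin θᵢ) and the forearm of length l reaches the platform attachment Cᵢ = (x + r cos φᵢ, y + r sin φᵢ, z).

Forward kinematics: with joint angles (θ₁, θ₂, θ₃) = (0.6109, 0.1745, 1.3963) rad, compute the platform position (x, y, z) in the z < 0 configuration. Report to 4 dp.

φ1=0.0°: virtual centre (0.2674, 0.0000, -0.1032), radius l
arm 2 at φ=120.0°: e+L cos θ2 = 0.2973;  centre 2 = (-0.1486, 0.2574, -0.0313)
arm 3 at φ=240.0°: e+L cos θ3 = 0.1513;  centre 3 = (-0.0756, -0.1310, -0.1773)
eliminate P² terms by subtracting sphere 1 from 2 and 3
plane₁₂: -0.8322x+0.5149y+0.1440z = 0.0072
det = 0.5713;  x = 0.0219+-0.0674z,  y = 0.0492+-0.3886z
sphere 1 gives Az²+Bz+C=0 with A=1.1555, B=0.2013, C=-0.0050;  B²−4AC=0.0637;  roots -0.1963, 0.0221;  negative root z = -0.1963
x = 0.0351, y = 0.1255

(0.0351, 0.1255, -0.1963)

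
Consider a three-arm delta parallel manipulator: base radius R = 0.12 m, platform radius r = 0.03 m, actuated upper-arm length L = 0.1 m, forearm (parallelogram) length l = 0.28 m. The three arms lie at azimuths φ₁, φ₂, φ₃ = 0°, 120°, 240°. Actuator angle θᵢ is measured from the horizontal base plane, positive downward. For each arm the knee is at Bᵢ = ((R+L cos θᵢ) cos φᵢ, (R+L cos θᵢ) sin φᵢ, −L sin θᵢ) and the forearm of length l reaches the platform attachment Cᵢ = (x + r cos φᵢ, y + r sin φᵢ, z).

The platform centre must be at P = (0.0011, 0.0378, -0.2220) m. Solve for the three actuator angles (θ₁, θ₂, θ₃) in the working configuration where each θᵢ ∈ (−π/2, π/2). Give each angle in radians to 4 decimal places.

θ₁ = 0.1749, θ₂ = -0.0871, θ₃ = 0.4361

φ1=0.0° → target in arm frame (0.0011, 0.0378)
  A=0.0889, B=-0.2220, C=(l²−L²−A²−y'²−z²)/(2L)=0.0489
  θ1 = atan2(B,A) + arccos(C/0.2391) = 0.1749
rotate P by −φ2: (0.0322, -0.0199, -0.2220)
  A=0.0578, B=-0.2220, C=(l²−L²−A²−y'²−z²)/(2L)=0.0769
  θ2 = atan2(B,A) + arccos(C/0.2294) = -0.0871
φ3=240.0° → target in arm frame (-0.0333, -0.0179)
  A=0.1233, B=-0.2220, C=(l²−L²−A²−y'²−z²)/(2L)=0.0180
  √(A²+B²)=0.2539;  θ3 = -1.0639+1.5000 ≈ 0.4361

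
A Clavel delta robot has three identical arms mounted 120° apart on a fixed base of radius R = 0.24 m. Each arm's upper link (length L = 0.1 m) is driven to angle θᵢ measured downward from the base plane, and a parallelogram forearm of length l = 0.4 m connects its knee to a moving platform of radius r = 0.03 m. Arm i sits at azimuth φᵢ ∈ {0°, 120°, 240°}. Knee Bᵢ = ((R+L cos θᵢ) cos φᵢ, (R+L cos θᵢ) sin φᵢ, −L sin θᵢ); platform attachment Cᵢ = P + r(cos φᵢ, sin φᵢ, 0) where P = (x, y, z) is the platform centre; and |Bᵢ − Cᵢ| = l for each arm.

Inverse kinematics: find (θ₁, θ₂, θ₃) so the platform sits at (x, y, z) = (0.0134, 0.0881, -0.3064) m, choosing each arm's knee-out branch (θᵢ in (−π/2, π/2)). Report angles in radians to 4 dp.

φ1=0.0° → target in arm frame (0.0134, 0.0881)
  e−x'=0.1966;  (l²−L²−(e−x')²−y'²−z²)/2L = 0.0485
  γ=atan2(-0.3064,0.1966)=-1.0003;  ψ=arccos(0.1333)=1.4371;  θ1=γ+ψ≈0.4368
arm 2 (φ=120.0°): x'=0.0696, y'=-0.0557
  e−x'=0.1404;  (l²−L²−(e−x')²−y'²−z²)/2L = 0.1665
  γ=atan2(-0.3064,0.1404)=-1.1411;  ψ=arccos(0.4941)=1.0540;  θ2=γ+ψ≈-0.0872
arm 3 (φ=240.0°): x'=-0.0830, y'=-0.0324
  A cos θ + B sin θ = C:  0.2930·cos θ + -0.3064·sin θ = -0.1539
  γ=atan2(-0.3064,0.2930)=-0.8078;  ψ=arccos(-0.3630)=1.9423;  θ3=γ+ψ≈1.1346

θ₁ = 0.4368, θ₂ = -0.0872, θ₃ = 1.1346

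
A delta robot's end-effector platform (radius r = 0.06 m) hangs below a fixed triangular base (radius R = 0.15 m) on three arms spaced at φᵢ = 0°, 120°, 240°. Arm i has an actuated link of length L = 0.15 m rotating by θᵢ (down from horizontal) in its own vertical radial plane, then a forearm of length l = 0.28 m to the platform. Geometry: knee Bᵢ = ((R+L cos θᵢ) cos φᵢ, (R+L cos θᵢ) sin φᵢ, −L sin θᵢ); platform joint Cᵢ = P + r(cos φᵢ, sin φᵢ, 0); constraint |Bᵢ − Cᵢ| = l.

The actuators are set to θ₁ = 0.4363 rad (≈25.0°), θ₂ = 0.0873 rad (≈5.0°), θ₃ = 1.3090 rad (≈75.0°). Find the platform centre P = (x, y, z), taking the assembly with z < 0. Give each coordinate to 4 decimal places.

arm 1 at φ=0.0°: (R−r)+L cos θ1 = 0.2259;  centre 1 = (0.2259, 0.0000, -0.0634)
centre 2 = (0.2394·cos120.0°, 0.2394·sin120.0°, -0.0131) = (-0.1197, 0.2074, -0.0131)
centre 3 = (0.1288·cos240.0°, 0.1288·sin240.0°, -0.1449) = (-0.0644, -0.1116, -0.1449)
|centre ₂|²−|centre ₁|² = 0.0024;  |centre ₃|²−|centre ₁|² = -0.0175
[-0.6913 0.4147 0.1006]·P = 0.0024;  [-0.5807 -0.2231 -0.1630]·P = -0.0175
Cramer: x(z) = 0.0170-0.1143z;  y(z) = 0.0342-0.4331z
into |P−centre ₁|² = l²: 1.2007z² + 0.1449z + -0.0295 = 0;  Δ = 0.1629;  z = -0.2284 or 0.1077 → z<0 root = -0.2284
x = 0.0431, y = 0.1331

(0.0431, 0.1331, -0.2284)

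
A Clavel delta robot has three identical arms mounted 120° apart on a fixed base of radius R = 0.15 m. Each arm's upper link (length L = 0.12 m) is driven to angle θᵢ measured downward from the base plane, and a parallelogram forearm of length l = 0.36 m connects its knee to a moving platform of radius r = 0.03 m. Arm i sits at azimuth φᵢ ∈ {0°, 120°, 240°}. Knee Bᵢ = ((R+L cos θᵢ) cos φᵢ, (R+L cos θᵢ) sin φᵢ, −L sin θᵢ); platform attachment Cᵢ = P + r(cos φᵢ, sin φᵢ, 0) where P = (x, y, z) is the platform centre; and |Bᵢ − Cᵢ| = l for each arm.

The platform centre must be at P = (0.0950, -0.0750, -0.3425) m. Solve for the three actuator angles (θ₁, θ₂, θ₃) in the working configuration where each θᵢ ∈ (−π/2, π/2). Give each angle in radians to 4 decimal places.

θ₁ = 0.1744, θ₂ = 1.2215, θ₃ = 0.6106

φ1=0.0° → target in arm frame (0.0950, -0.0750)
  A cos θ + B sin θ = C:  0.0250·cos θ + -0.3425·sin θ = -0.0348
  γ=atan2(-0.3425,0.0250)=-1.4979;  ψ=arccos(-0.1014)=1.6724;  θ1=γ+ψ≈0.1744
rotate P by −φ2: (-0.1125, -0.0448, -0.3425)
  A=0.2325, B=-0.3425, C=(l²−L²−A²−y'²−z²)/(2L)=-0.2423
  √(A²+B²)=0.4139;  θ2 = -0.9745+2.1960 ≈ 1.2215
rotate P by −φ3: (0.0175, 0.1198, -0.3425)
  A cos θ + B sin θ = C:  0.1025·cos θ + -0.3425·sin θ = -0.1124
  √(A²+B²)=0.3575;  θ3 = -1.2799+1.8905 ≈ 0.6106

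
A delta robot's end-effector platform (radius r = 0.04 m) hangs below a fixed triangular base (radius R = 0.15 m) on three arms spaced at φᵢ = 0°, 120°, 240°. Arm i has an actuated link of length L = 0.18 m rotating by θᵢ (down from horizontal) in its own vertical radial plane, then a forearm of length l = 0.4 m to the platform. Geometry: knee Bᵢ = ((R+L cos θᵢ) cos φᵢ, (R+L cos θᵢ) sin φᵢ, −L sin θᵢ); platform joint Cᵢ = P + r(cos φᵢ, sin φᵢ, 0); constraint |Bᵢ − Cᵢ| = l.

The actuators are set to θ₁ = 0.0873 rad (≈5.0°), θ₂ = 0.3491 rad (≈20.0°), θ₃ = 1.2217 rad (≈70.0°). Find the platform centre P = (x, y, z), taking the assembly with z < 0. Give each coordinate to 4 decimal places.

(0.1206, 0.1431, -0.3489)

φ1=0.0°: virtual centre (0.2893, 0.0000, -0.0157), radius l
φ2=120.0°: virtual centre (-0.1396, 0.2417, -0.0616), radius l
arm 3 at φ=240.0°: ρ3 = 0.1716;  S3 = (-0.0858, -0.1486, -0.1691)
eliminate P² terms by subtracting sphere 1 from 2 and 3
[-0.8578 0.4835 -0.0918]·P = -0.0022;  [-0.7502 -0.2972 -0.3069]·P = -0.0259
det = 0.6176;  x = 0.0214+-0.2844z,  y = 0.0333+-0.3148z
into |P−S₁|² = l²: 1.1800z² + 0.1629z + -0.0868 = 0;  Δ = 0.4364;  z = -0.3489 or 0.2109 → z<0 root = -0.3489
x = 0.1206, y = 0.1431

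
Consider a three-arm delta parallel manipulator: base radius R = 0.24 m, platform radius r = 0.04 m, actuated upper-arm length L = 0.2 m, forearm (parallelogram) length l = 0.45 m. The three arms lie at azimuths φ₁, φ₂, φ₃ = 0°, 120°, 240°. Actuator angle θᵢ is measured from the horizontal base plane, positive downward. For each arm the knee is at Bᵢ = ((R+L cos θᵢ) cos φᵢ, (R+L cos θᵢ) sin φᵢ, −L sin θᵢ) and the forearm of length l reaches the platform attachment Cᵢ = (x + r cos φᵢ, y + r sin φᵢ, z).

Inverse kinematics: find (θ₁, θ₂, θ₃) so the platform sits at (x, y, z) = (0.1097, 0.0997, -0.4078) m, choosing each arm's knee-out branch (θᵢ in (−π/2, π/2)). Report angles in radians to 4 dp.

rotate P by −φ1: (0.1097, 0.0997, -0.4078)
  A cos θ + B sin θ = C:  0.0903·cos θ + -0.4078·sin θ = -0.0547
  γ=atan2(-0.4078,0.0903)=-1.3529;  ψ=arccos(-0.1311)=1.7022;  θ1=γ+ψ≈0.3493
φ2=120.0° → target in arm frame (0.0315, -0.1449)
  A=0.1685, B=-0.4078, C=(l²−L²−A²−y'²−z²)/(2L)=-0.1329
  θ2 = atan2(B,A) + arccos(C/0.4412) = 0.6979
φ3=240.0° → target in arm frame (-0.1412, 0.0452)
  A=0.3412, B=-0.4078, C=(l²−L²−A²−y'²−z²)/(2L)=-0.3056
  θ3 = atan2(B,A) + arccos(C/0.5317) = 1.3091

θ₁ = 0.3493, θ₂ = 0.6979, θ₃ = 1.3091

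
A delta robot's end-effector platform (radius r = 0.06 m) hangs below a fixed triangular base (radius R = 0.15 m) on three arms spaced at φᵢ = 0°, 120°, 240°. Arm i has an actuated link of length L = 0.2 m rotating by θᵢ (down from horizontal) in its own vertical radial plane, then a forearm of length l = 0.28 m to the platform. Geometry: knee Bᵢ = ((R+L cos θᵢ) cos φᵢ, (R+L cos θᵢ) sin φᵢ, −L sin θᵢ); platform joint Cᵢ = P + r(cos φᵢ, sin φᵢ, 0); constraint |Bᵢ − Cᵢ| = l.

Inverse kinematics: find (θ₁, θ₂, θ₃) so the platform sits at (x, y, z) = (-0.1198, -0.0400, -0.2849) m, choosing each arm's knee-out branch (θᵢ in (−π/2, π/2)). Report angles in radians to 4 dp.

θ₁ = 1.3092, θ₂ = 0.7854, θ₃ = 0.4363

rotate P by −φ1: (-0.1198, -0.0400, -0.2849)
  A cos θ + B sin θ = C:  0.2098·cos θ + -0.2849·sin θ = -0.2210
  γ=atan2(-0.2849,0.2098)=-0.9361;  ψ=arccos(-0.6245)=2.2453;  θ1=γ+ψ≈1.3092
arm 2 (φ=120.0°): x'=0.0253, y'=0.1237
  A cos θ + B sin θ = C:  0.0647·cos θ + -0.2849·sin θ = -0.1557
  γ=atan2(-0.2849,0.0647)=-1.3473;  ψ=arccos(-0.5329)=2.1328;  θ2=γ+ψ≈0.7854
rotate P by −φ3: (0.0945, -0.0837, -0.2849)
  A=-0.0045, B=-0.2849, C=(l²−L²−A²−y'²−z²)/(2L)=-0.1245
  γ=atan2(-0.2849,-0.0045)=-1.5867;  ψ=arccos(-0.4370)=2.0230;  θ3=γ+ψ≈0.4363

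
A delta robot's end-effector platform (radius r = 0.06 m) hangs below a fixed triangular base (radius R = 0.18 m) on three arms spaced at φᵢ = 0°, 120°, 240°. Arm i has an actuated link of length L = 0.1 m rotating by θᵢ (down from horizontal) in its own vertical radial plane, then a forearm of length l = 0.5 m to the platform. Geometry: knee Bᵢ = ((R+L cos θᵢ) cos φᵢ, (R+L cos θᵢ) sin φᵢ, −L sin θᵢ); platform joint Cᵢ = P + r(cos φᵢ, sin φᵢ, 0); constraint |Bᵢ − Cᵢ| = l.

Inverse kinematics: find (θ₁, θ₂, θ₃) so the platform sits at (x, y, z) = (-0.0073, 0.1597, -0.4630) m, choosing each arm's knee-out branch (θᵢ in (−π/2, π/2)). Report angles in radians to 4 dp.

φ1=0.0° → target in arm frame (-0.0073, 0.1597)
  A cos θ + B sin θ = C:  0.1273·cos θ + -0.4630·sin θ = -0.0804
  γ=atan2(-0.4630,0.1273)=-1.3025;  ψ=arccos(-0.1674)=1.7390;  θ1=γ+ψ≈0.4365
φ2=120.0° → target in arm frame (0.1420, -0.0735)
  A cos θ + B sin θ = C:  -0.0220·cos θ + -0.4630·sin θ = 0.0987
  √(A²+B²)=0.4635;  θ2 = -1.6182+1.3562 ≈ -0.2620
φ3=240.0° → target in arm frame (-0.1347, -0.0862)
  A cos θ + B sin θ = C:  0.2547·cos θ + -0.4630·sin θ = -0.2332
  √(A²+B²)=0.5284;  θ3 = -1.0679+2.0279 ≈ 0.9600

θ₁ = 0.4365, θ₂ = -0.2620, θ₃ = 0.9600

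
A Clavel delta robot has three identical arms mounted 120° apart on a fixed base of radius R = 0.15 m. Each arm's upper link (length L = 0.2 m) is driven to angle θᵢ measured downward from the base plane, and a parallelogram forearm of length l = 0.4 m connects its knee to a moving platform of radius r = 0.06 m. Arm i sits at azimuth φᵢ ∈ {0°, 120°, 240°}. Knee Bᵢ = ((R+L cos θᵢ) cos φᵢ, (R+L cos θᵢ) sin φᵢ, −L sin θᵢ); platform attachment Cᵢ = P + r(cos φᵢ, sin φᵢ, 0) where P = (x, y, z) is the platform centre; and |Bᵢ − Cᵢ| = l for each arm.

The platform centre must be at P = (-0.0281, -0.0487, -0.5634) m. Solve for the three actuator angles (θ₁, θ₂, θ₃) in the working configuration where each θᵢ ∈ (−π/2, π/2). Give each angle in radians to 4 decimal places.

θ₁ = 1.3963, θ₂ = 1.3964, θ₃ = 1.1347

arm 1 (φ=0.0°): x'=-0.0281, y'=-0.0487
  A=0.1181, B=-0.5634, C=(l²−L²−A²−y'²−z²)/(2L)=-0.5343
  θ1 = atan2(B,A) + arccos(C/0.5756) = 1.3963
rotate P by −φ2: (-0.0281, 0.0487, -0.5634)
  A cos θ + B sin θ = C:  0.1181·cos θ + -0.5634·sin θ = -0.5344
  θ2 = atan2(B,A) + arccos(C/0.5757) = 1.3964
φ3=240.0° → target in arm frame (0.0562, 0.0000)
  A=0.0338, B=-0.5634, C=(l²−L²−A²−y'²−z²)/(2L)=-0.4964
  √(A²+B²)=0.5644;  θ3 = -1.5109+2.6456 ≈ 1.1347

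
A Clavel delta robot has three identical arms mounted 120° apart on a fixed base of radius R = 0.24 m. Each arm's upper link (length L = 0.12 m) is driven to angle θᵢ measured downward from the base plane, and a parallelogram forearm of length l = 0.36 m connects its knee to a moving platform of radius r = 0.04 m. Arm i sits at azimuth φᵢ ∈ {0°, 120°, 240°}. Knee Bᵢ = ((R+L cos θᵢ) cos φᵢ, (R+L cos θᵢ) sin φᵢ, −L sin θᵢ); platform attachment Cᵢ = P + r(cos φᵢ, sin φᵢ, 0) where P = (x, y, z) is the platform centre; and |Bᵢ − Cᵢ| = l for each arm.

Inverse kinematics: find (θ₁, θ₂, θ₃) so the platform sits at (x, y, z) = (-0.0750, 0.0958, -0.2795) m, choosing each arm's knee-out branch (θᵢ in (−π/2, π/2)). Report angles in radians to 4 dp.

φ1=0.0° → target in arm frame (-0.0750, 0.0958)
  A cos θ + B sin θ = C:  0.2750·cos θ + -0.2795·sin θ = -0.1988
  θ1 = atan2(B,A) + arccos(C/0.3921) = 1.3091
rotate P by −φ2: (0.1205, 0.0171, -0.2795)
  A=0.0795, B=-0.2795, C=(l²−L²−A²−y'²−z²)/(2L)=0.1269
  θ2 = atan2(B,A) + arccos(C/0.2906) = -0.1748
arm 3 (φ=240.0°): x'=-0.0455, y'=-0.1129
  A cos θ + B sin θ = C:  0.2455·cos θ + -0.2795·sin θ = -0.1496
  θ3 = atan2(B,A) + arccos(C/0.3720) = 1.1346

θ₁ = 1.3091, θ₂ = -0.1748, θ₃ = 1.1346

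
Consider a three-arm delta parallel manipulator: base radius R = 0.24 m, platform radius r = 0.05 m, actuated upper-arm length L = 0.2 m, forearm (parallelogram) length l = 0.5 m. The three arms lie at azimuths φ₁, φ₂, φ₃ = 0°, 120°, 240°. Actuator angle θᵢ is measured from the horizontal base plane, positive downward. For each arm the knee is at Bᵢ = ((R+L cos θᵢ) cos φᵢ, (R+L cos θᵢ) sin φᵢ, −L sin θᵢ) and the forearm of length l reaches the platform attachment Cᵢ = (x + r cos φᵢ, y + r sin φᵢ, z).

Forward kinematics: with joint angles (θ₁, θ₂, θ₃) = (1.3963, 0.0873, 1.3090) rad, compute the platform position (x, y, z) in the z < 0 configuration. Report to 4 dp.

φ1=0.0°: virtual centre (0.2247, 0.0000, -0.1970), radius l
centre 2 = (0.3892·cos120.0°, 0.3892·sin120.0°, -0.0174) = (-0.1946, 0.3371, -0.0174)
centre 3 = (0.2418·cos240.0°, 0.2418·sin240.0°, -0.1932) = (-0.1209, -0.2094, -0.1932)
subtract pairs → two planes through P
[-0.8387 0.6742 0.3590]·P = 0.0625;  [-0.6912 -0.4187 0.0076]·P = 0.0065
Cramer: x(z) = -0.0374+0.1902z;  y(z) = 0.0462-0.2959z
into |P−centre ₁|² = l²: 1.1238z² + 0.2669z + -0.1404 = 0;  Δ = 0.7022;  z = -0.4916 or 0.2541 → z<0 root = -0.4916
x = -0.1309, y = 0.1917

(-0.1309, 0.1917, -0.4916)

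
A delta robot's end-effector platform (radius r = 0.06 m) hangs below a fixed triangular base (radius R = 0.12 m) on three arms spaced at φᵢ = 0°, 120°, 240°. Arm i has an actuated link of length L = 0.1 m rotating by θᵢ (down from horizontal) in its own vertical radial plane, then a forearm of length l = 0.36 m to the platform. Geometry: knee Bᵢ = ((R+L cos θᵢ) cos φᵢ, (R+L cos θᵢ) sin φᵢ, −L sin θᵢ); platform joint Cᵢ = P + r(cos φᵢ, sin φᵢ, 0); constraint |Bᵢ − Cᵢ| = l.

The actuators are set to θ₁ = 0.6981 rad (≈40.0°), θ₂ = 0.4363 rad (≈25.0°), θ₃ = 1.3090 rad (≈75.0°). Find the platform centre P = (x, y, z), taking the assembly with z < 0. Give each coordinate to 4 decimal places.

(0.0339, 0.1265, -0.3853)

φ1=0.0°: virtual centre (0.1366, 0.0000, -0.0643), radius l
centre 2 = (0.1506·cos120.0°, 0.1506·sin120.0°, -0.0423) = (-0.0753, 0.1305, -0.0423)
arm 3 at φ=240.0°: e+L cos θ3 = 0.0859;  centre 3 = (-0.0429, -0.0744, -0.0966)
subtract pairs → two planes through P
[-0.4238 0.2609 0.0440]·P = 0.0017;  [-0.3591 -0.1488 -0.0646]·P = -0.0061
Cramer: x(z) = 0.0085-0.0658z;  y(z) = 0.0203-0.2757z
sphere 1 gives Az²+Bz+C=0 with A=1.0803, B=0.1342, C=-0.1087;  B²−4AC=0.4875;  roots -0.3853, 0.2610;  negative root z = -0.3853
x = 0.0339, y = 0.1265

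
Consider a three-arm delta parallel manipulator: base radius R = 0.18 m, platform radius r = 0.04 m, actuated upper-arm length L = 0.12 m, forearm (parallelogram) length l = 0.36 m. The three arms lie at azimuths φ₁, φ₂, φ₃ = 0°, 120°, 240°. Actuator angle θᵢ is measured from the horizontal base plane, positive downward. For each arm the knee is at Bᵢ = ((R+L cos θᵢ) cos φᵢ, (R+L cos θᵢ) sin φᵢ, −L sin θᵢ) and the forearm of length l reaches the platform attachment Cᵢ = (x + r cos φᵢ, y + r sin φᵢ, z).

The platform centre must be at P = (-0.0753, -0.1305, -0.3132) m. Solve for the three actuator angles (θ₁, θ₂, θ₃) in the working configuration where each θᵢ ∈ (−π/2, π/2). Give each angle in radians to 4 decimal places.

θ₁ = 1.1343, θ₂ = 1.1347, θ₃ = -0.2619

rotate P by −φ1: (-0.0753, -0.1305, -0.3132)
  A cos θ + B sin θ = C:  0.2153·cos θ + -0.3132·sin θ = -0.1928
  √(A²+B²)=0.3801;  θ1 = -0.9686+2.1029 ≈ 1.1343
rotate P by −φ2: (-0.0754, 0.1305, -0.3132)
  A cos θ + B sin θ = C:  0.2154·cos θ + -0.3132·sin θ = -0.1929
  γ=atan2(-0.3132,0.2154)=-0.9684;  ψ=arccos(-0.5075)=2.1031;  θ2=γ+ψ≈1.1347
rotate P by −φ3: (0.1507, 0.0000, -0.3132)
  A cos θ + B sin θ = C:  -0.0107·cos θ + -0.3132·sin θ = 0.0708
  γ=atan2(-0.3132,-0.0107)=-1.6048;  ψ=arccos(0.2259)=1.3429;  θ3=γ+ψ≈-0.2619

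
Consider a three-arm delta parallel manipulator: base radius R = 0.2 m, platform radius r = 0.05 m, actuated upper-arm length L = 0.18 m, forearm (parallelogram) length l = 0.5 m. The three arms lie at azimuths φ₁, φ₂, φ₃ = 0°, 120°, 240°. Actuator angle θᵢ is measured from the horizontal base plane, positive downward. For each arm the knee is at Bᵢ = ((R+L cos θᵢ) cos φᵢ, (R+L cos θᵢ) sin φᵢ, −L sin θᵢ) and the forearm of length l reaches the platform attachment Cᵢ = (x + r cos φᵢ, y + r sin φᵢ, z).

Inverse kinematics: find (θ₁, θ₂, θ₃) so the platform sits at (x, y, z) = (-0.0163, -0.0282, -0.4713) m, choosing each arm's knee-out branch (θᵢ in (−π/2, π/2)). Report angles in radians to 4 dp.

rotate P by −φ1: (-0.0163, -0.0282, -0.4713)
  A cos θ + B sin θ = C:  0.1663·cos θ + -0.4713·sin θ = -0.0916
  θ1 = atan2(B,A) + arccos(C/0.4998) = 0.5235
rotate P by −φ2: (-0.0163, 0.0282, -0.4713)
  e−x'=0.1663;  (l²−L²−(e−x')²−y'²−z²)/2L = -0.0916
  √(A²+B²)=0.4998;  θ2 = -1.2316+1.7551 ≈ 0.5234
arm 3 (φ=240.0°): x'=0.0326, y'=0.0000
  e−x'=0.1174;  (l²−L²−(e−x')²−y'²−z²)/2L = -0.0509
  θ3 = atan2(B,A) + arccos(C/0.4857) = 0.3491

θ₁ = 0.5235, θ₂ = 0.5234, θ₃ = 0.3491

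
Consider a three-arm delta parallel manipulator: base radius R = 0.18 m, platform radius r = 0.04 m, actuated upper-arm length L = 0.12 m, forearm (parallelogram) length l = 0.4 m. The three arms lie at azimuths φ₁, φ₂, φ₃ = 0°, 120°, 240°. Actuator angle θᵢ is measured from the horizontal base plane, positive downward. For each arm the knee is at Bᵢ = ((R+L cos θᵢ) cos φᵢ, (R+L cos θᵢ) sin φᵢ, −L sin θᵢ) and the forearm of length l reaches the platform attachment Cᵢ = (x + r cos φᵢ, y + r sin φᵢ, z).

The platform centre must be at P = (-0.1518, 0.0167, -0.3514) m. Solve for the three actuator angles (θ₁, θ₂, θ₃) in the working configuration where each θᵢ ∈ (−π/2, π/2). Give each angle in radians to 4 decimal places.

rotate P by −φ1: (-0.1518, 0.0167, -0.3514)
  A cos θ + B sin θ = C:  0.2918·cos θ + -0.3514·sin θ = -0.2638
  √(A²+B²)=0.4568;  θ1 = -0.8778+2.1865 ≈ 1.3087
φ2=120.0° → target in arm frame (0.0904, 0.1231)
  e−x'=0.0496;  (l²−L²−(e−x')²−y'²−z²)/2L = 0.0187
  θ2 = atan2(B,A) + arccos(C/0.3549) = 0.0875
φ3=240.0° → target in arm frame (0.0614, -0.1398)
  A=0.0786, B=-0.3514, C=(l²−L²−A²−y'²−z²)/(2L)=-0.0150
  γ=atan2(-0.3514,0.0786)=-1.3508;  ψ=arccos(-0.0417)=1.6125;  θ3=γ+ψ≈0.2616

θ₁ = 1.3087, θ₂ = 0.0875, θ₃ = 0.2616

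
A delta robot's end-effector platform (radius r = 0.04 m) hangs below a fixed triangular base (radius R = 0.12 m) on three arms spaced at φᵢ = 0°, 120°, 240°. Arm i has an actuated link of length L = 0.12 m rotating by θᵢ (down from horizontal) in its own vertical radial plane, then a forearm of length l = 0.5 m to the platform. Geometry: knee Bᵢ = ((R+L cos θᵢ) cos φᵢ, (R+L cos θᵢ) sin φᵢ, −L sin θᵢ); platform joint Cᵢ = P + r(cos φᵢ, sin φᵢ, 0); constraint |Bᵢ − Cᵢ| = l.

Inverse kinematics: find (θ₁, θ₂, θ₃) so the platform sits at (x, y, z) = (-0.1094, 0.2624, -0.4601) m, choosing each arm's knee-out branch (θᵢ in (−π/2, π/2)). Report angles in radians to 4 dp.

arm 1 (φ=0.0°): x'=-0.1094, y'=0.2624
  A cos θ + B sin θ = C:  0.1894·cos θ + -0.4601·sin θ = -0.3367
  γ=atan2(-0.4601,0.1894)=-1.1803;  ψ=arccos(-0.6768)=2.3142;  θ1=γ+ψ≈1.1339
arm 2 (φ=120.0°): x'=0.2819, y'=-0.0365
  A cos θ + B sin θ = C:  -0.2019·cos θ + -0.4601·sin θ = -0.0758
  θ2 = atan2(B,A) + arccos(C/0.5025) = -0.2621
arm 3 (φ=240.0°): x'=-0.1725, y'=-0.2259
  A cos θ + B sin θ = C:  0.2525·cos θ + -0.4601·sin θ = -0.3788
  √(A²+B²)=0.5249;  θ3 = -1.0688+2.3772 ≈ 1.3084

θ₁ = 1.1339, θ₂ = -0.2621, θ₃ = 1.3084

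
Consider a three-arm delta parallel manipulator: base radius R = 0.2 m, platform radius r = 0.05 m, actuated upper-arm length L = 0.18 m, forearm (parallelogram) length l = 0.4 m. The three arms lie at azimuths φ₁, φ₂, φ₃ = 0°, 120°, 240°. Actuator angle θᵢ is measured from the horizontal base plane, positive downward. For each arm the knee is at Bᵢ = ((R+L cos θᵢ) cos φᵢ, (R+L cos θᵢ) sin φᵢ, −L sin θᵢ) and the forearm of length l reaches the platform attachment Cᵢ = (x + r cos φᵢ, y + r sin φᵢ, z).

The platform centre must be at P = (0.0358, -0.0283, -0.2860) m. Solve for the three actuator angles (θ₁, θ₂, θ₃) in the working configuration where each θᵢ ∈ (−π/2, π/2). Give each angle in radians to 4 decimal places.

rotate P by −φ1: (0.0358, -0.0283, -0.2860)
  A cos θ + B sin θ = C:  0.1142·cos θ + -0.2860·sin θ = 0.0888
  √(A²+B²)=0.3080;  θ1 = -1.1909+1.2784 ≈ 0.0875
arm 2 (φ=120.0°): x'=-0.0424, y'=-0.0169
  e−x'=0.1924;  (l²−L²−(e−x')²−y'²−z²)/2L = 0.0236
  √(A²+B²)=0.3447;  θ2 = -0.9786+1.5023 ≈ 0.5237
arm 3 (φ=240.0°): x'=0.0066, y'=0.0452
  A cos θ + B sin θ = C:  0.1434·cos θ + -0.2860·sin θ = 0.0645
  θ3 = atan2(B,A) + arccos(C/0.3199) = 0.2619

θ₁ = 0.0875, θ₂ = 0.5237, θ₃ = 0.2619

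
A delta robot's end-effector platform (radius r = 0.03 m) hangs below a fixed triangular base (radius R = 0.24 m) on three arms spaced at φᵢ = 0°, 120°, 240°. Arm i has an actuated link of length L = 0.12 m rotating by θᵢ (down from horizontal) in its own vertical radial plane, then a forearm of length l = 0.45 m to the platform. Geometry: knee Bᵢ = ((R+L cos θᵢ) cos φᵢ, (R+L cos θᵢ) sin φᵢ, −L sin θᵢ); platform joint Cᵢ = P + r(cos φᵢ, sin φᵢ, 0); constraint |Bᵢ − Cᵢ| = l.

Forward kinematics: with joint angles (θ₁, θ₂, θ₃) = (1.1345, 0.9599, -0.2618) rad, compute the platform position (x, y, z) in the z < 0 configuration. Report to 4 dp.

(-0.0846, -0.1080, -0.3764)

arm 1 at φ=0.0°: (R−r)+L cos θ1 = 0.2607;  centre 1 = (0.2607, 0.0000, -0.1088)
φ2=120.0°: virtual centre (-0.1394, 0.2415, -0.0983), radius l
centre 3 = (0.3259·cos240.0°, 0.3259·sin240.0°, 0.0311) = (-0.1630, -0.2822, 0.0311)
subtract pairs → two planes through P
plane₁₂: -0.8003x+0.4830y+0.0209z = 0.0076
Cramer: x(z) = -0.0204+0.1706z;  y(z) = -0.0180+0.2393z
quadratic in z: (1.0864)z²+(0.1130)z+(-0.1114)=0, √Δ=0.7047 → z ∈ {-0.3764, 0.2723}; z = -0.3764 (taking z<0)
x = -0.0846, y = -0.1080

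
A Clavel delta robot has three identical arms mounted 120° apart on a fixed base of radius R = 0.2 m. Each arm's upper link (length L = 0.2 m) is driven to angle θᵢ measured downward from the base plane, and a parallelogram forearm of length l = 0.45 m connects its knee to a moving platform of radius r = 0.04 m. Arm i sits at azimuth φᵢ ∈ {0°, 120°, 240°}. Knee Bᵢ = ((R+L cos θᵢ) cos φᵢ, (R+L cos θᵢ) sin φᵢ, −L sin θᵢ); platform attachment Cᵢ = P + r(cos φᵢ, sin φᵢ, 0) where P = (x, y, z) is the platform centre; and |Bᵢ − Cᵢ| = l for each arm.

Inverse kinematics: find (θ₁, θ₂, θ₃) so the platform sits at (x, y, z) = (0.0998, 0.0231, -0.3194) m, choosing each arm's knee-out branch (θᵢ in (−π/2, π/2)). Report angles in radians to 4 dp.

φ1=0.0° → target in arm frame (0.0998, 0.0231)
  e−x'=0.0602;  (l²−L²−(e−x')²−y'²−z²)/2L = 0.1408
  γ=atan2(-0.3194,0.0602)=-1.3845;  ψ=arccos(0.4332)=1.1227;  θ1=γ+ψ≈-0.2618
arm 2 (φ=120.0°): x'=-0.0299, y'=-0.0980
  e−x'=0.1899;  (l²−L²−(e−x')²−y'²−z²)/2L = 0.0371
  θ2 = atan2(B,A) + arccos(C/0.3716) = 0.4365
φ3=240.0° → target in arm frame (-0.0699, 0.0749)
  e−x'=0.2299;  (l²−L²−(e−x')²−y'²−z²)/2L = 0.0051
  γ=atan2(-0.3194,0.2299)=-0.9469;  ψ=arccos(0.0128)=1.5580;  θ3=γ+ψ≈0.6111

θ₁ = -0.2618, θ₂ = 0.4365, θ₃ = 0.6111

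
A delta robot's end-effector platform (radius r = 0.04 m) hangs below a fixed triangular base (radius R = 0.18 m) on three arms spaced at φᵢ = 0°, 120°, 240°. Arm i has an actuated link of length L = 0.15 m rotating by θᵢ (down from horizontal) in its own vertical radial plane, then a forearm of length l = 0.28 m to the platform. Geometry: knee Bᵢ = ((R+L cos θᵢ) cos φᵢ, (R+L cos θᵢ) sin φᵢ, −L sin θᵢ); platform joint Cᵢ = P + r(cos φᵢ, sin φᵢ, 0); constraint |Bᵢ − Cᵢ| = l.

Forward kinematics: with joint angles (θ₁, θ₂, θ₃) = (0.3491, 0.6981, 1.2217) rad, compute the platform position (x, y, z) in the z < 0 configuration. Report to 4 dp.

arm 1 at φ=0.0°: ρ1 = 0.2810;  O1 = (0.2810, 0.0000, -0.0513)
O2 = (0.2549·cos120.0°, 0.2549·sin120.0°, -0.0964) = (-0.1275, 0.2208, -0.0964)
φ3=240.0°: virtual centre (-0.0957, -0.1657, -0.1410), radius l
|O₂|²−|O₁|² = -0.0073;  |O₃|²−|O₁|² = -0.0251
linear system: -0.8168x+0.4415y = -0.0073−-0.0902z; -0.7532x+-0.3314y = -0.0251−-0.1793z
det = 0.6032;  x = 0.0224+-0.1808z,  y = 0.0249+-0.1301z
quadratic in z: (1.0496)z²+(0.1896)z+(-0.0083)=0, √Δ=0.2660 → z ∈ {-0.2170, 0.0364}; z = -0.2170 (taking z<0)
x = 0.0616, y = 0.0531

(0.0616, 0.0531, -0.2170)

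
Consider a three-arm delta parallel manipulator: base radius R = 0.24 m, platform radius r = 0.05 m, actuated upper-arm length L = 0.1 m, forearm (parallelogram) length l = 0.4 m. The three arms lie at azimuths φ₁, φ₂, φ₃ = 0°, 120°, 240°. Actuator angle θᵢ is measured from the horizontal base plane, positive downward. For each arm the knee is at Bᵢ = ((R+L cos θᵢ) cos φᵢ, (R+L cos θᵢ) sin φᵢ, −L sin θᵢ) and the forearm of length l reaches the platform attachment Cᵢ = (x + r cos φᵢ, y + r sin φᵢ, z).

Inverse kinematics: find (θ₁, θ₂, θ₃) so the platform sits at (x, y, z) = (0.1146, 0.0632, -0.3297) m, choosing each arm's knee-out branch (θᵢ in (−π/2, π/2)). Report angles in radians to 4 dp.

θ₁ = -0.2616, θ₂ = 0.6984, θ₃ = 1.3970

φ1=0.0° → target in arm frame (0.1146, 0.0632)
  A cos θ + B sin θ = C:  0.0754·cos θ + -0.3297·sin θ = 0.1581
  γ=atan2(-0.3297,0.0754)=-1.3460;  ψ=arccos(0.4674)=1.0844;  θ1=γ+ψ≈-0.2616
arm 2 (φ=120.0°): x'=-0.0026, y'=-0.1308
  A=0.1926, B=-0.3297, C=(l²−L²−A²−y'²−z²)/(2L)=-0.0645
  γ=atan2(-0.3297,0.1926)=-1.0422;  ψ=arccos(-0.1690)=1.7406;  θ2=γ+ψ≈0.6984
φ3=240.0° → target in arm frame (-0.1120, 0.0676)
  A=0.3020, B=-0.3297, C=(l²−L²−A²−y'²−z²)/(2L)=-0.2725
  θ3 = atan2(B,A) + arccos(C/0.4471) = 1.3970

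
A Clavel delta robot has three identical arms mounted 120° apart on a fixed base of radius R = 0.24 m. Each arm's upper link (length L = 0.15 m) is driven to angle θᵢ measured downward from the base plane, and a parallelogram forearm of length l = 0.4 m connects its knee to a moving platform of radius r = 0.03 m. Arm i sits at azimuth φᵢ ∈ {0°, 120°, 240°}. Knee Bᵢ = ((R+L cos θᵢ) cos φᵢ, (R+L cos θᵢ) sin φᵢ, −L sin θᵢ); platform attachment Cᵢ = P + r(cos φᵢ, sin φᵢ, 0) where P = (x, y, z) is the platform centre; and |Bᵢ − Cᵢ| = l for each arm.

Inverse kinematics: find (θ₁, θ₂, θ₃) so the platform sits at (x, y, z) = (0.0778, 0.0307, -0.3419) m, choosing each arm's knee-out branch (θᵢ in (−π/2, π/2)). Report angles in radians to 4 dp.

θ₁ = 0.3491, θ₂ = 0.8723, θ₃ = 1.1342

φ1=0.0° → target in arm frame (0.0778, 0.0307)
  A cos θ + B sin θ = C:  0.1322·cos θ + -0.3419·sin θ = 0.0073
  θ1 = atan2(B,A) + arccos(C/0.3666) = 0.3491
φ2=120.0° → target in arm frame (-0.0123, -0.0827)
  e−x'=0.2223;  (l²−L²−(e−x')²−y'²−z²)/2L = -0.1189
  θ2 = atan2(B,A) + arccos(C/0.4078) = 0.8723
φ3=240.0° → target in arm frame (-0.0655, 0.0520)
  A cos θ + B sin θ = C:  0.2755·cos θ + -0.3419·sin θ = -0.1933
  θ3 = atan2(B,A) + arccos(C/0.4391) = 1.1342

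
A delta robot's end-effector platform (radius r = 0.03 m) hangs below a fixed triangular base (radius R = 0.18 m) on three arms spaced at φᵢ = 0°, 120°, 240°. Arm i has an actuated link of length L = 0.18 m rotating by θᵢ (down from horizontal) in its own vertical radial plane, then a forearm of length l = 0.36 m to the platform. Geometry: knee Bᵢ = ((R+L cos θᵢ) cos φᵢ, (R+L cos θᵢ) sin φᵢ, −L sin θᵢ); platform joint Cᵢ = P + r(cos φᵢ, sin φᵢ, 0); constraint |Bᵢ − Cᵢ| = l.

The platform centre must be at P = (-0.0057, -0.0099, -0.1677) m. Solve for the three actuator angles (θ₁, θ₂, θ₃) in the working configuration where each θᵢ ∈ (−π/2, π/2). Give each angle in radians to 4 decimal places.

θ₁ = 0.1743, θ₂ = 0.1745, θ₃ = 0.0002

φ1=0.0° → target in arm frame (-0.0057, -0.0099)
  A=0.1557, B=-0.1677, C=(l²−L²−A²−y'²−z²)/(2L)=0.1243
  γ=atan2(-0.1677,0.1557)=-0.8225;  ψ=arccos(0.5430)=0.9967;  θ1=γ+ψ≈0.1743
φ2=120.0° → target in arm frame (-0.0057, 0.0099)
  e−x'=0.1557;  (l²−L²−(e−x')²−y'²−z²)/2L = 0.1242
  θ2 = atan2(B,A) + arccos(C/0.2289) = 0.1745
φ3=240.0° → target in arm frame (0.0114, 0.0000)
  e−x'=0.1386;  (l²−L²−(e−x')²−y'²−z²)/2L = 0.1385
  γ=atan2(-0.1677,0.1386)=-0.8802;  ψ=arccos(0.6368)=0.8804;  θ3=γ+ψ≈0.0002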